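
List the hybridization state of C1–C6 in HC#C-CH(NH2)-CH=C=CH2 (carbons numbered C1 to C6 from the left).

C1 sp, C2 sp, C3 sp3, C4 sp2, C5 sp, C6 sp2

C1: 2 σ bonds, plus two π bonds; 2 regions of electron density → sp.
C2 carries 2 σ bonds, plus two π bonds, giving a steric number of 2, so it is sp.
C3: 4 σ bonds — 4 electron domains, sp3.
C4 has 3 σ bonds, plus one π bond: steric number 3 → sp2.
C5: 2 σ bonds, plus two π bonds; 2 regions of electron density → sp.
C6 — 3 σ bonds, plus one π bond. Steric number 3, so sp2.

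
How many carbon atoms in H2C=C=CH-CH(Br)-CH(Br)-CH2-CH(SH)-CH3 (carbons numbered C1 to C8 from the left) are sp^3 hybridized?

C1: sp2
C2: sp
C3: sp2
C4: sp3 ✓
C5: sp3 ✓
C6: sp3 ✓
C7: sp3 ✓
C8: sp3 ✓
C4, C5, C6, C7, C8 → 5 sp3 carbons.

5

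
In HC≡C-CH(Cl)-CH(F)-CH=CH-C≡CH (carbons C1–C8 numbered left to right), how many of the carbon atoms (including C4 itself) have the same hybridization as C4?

2

C4 is sp3 (only σ bonds).
C1: sp
C2: sp
C3: sp3 ✓
C4: sp3 ✓
C5: sp2
C6: sp2
C7: sp
C8: sp
2 carbons are sp3.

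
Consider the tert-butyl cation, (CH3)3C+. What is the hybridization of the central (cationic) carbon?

sp^2

Three σ bonds and an empty p orbital; no lone pair → steric number 3 → sp2 and planar.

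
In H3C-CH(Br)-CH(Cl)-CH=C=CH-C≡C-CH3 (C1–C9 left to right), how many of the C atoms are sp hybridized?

3

C1: sp3
C2: sp3
C3: sp3
C4: sp2
C5: sp ✓
C6: sp2
C7: sp ✓
C8: sp ✓
C9: sp3
C5, C7, C8 → 3 sp carbons.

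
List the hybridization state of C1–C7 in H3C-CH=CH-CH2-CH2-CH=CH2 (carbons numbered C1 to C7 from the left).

C1 sp3, C2 sp2, C3 sp2, C4 sp3, C5 sp3, C6 sp2, C7 sp2

C1 (4 σ bonds) has steric number 4: sp3.
C2 — 3 σ bonds, plus one π bond. Steric number 3, so sp2.
C3 carries 3 σ bonds, plus one π bond, giving a steric number of 3, so it is sp2.
C4 is sp3: 4 σ bonds, 4 electron-density regions.
C5 has 4 σ bonds: steric number 4 → sp3.
C6: 3 σ bonds, plus one π bond — 3 electron domains, sp2.
C7: 3 σ bonds, plus one π bond; 3 regions of electron density → sp2.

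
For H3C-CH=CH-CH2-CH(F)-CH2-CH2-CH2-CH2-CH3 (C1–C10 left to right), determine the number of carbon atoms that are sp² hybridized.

C1: sp3
C2: sp2 ✓
C3: sp2 ✓
C4: sp3
C5: sp3
C6: sp3
C7: sp3
C8: sp3
C9: sp3
C10: sp3
C2, C3 → 2 sp2 carbons.

2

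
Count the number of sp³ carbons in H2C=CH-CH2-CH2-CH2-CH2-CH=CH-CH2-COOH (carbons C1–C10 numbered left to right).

5

C1: sp2
C2: sp2
C3: sp3 ✓
C4: sp3 ✓
C5: sp3 ✓
C6: sp3 ✓
C7: sp2
C8: sp2
C9: sp3 ✓
C10: sp2
C3, C4, C5, C6, C9 → 5 sp3 carbons.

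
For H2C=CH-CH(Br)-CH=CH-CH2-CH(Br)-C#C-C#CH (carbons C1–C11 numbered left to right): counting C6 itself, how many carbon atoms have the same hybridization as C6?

3

C6 is sp3 (only σ bonds).
C1: sp2
C2: sp2
C3: sp3 ✓
C4: sp2
C5: sp2
C6: sp3 ✓
C7: sp3 ✓
C8: sp
C9: sp
C10: sp
C11: sp
3 carbons are sp3.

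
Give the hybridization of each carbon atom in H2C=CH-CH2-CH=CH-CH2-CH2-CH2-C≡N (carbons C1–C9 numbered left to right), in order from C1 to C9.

C1: 3 σ bonds, plus one π bond; 3 regions of electron density → sp2.
C2 — 3 σ bonds, plus one π bond. Steric number 3, so sp2.
C3 — 4 σ bonds. Steric number 4, so sp3.
C4 (3 σ bonds, plus one π bond) has steric number 3: sp2.
C5 — 3 σ bonds, plus one π bond. Steric number 3, so sp2.
C6 carries 4 σ bonds, giving a steric number of 4, so it is sp3.
C7 carries 4 σ bonds, giving a steric number of 4, so it is sp3.
C8 has 4 σ bonds: steric number 4 → sp3.
C9 (2 σ bonds, plus two π bonds) has steric number 2: sp.

C1 sp2, C2 sp2, C3 sp3, C4 sp2, C5 sp2, C6 sp3, C7 sp3, C8 sp3, C9 sp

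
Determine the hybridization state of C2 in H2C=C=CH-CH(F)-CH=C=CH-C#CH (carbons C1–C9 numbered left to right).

C2: 2 σ bonds, plus two π bonds; 2 regions of electron density → sp.

sp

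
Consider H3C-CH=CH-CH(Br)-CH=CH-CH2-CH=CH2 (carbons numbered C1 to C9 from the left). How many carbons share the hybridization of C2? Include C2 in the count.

6

C2 is sp2 (one π bond).
C1: sp3
C2: sp2 ✓
C3: sp2 ✓
C4: sp3
C5: sp2 ✓
C6: sp2 ✓
C7: sp3
C8: sp2 ✓
C9: sp2 ✓
6 carbons are sp2.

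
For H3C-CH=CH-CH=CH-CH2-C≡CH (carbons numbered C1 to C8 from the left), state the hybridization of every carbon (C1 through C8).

C1 has 4 σ bonds: steric number 4 → sp3.
C2 — 3 σ bonds, plus one π bond. Steric number 3, so sp2.
C3 has 3 σ bonds, plus one π bond: steric number 3 → sp2.
C4: 3 σ bonds, plus one π bond — 3 electron domains, sp2.
C5 — 3 σ bonds, plus one π bond. Steric number 3, so sp2.
C6 — 4 σ bonds. Steric number 4, so sp3.
C7 has 2 σ bonds, plus two π bonds: steric number 2 → sp.
C8: 2 σ bonds, plus two π bonds — 2 electron domains, sp.

C1 sp3, C2 sp2, C3 sp2, C4 sp2, C5 sp2, C6 sp3, C7 sp, C8 sp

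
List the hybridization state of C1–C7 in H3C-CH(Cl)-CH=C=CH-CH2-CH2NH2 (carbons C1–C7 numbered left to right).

C1 sp3, C2 sp3, C3 sp2, C4 sp, C5 sp2, C6 sp3, C7 sp3

C1 (4 σ bonds) has steric number 4: sp3.
C2 is sp3: 4 σ bonds, 4 electron-density regions.
C3 has 3 σ bonds, plus one π bond: steric number 3 → sp2.
C4 has 2 σ bonds, plus two π bonds: steric number 2 → sp.
C5 has 3 σ bonds, plus one π bond: steric number 3 → sp2.
C6 — 4 σ bonds. Steric number 4, so sp3.
C7 — 4 σ bonds. Steric number 4, so sp3.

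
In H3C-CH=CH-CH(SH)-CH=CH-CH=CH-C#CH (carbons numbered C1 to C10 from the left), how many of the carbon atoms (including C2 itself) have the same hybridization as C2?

6

C2 is sp2 (one π bond).
C1: sp3
C2: sp2 ✓
C3: sp2 ✓
C4: sp3
C5: sp2 ✓
C6: sp2 ✓
C7: sp2 ✓
C8: sp2 ✓
C9: sp
C10: sp
6 carbons are sp2.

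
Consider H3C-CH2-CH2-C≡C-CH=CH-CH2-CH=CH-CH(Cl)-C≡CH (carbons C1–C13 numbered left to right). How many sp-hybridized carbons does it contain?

C1: sp3
C2: sp3
C3: sp3
C4: sp ✓
C5: sp ✓
C6: sp2
C7: sp2
C8: sp3
C9: sp2
C10: sp2
C11: sp3
C12: sp ✓
C13: sp ✓
C4, C5, C12, C13 → 4 sp carbons.

4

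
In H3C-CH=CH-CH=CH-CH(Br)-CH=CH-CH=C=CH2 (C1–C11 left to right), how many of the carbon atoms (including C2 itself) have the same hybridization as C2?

8

C2 is sp2 (one π bond).
C1: sp3
C2: sp2 ✓
C3: sp2 ✓
C4: sp2 ✓
C5: sp2 ✓
C6: sp3
C7: sp2 ✓
C8: sp2 ✓
C9: sp2 ✓
C10: sp
C11: sp2 ✓
8 carbons are sp2.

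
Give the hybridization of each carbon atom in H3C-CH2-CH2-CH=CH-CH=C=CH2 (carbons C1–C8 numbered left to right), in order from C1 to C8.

C1 (4 σ bonds) has steric number 4: sp3.
C2 has 4 σ bonds: steric number 4 → sp3.
C3 is sp3: 4 σ bonds, 4 electron-density regions.
C4 has 3 σ bonds, plus one π bond: steric number 3 → sp2.
C5: 3 σ bonds, plus one π bond; 3 regions of electron density → sp2.
C6 carries 3 σ bonds, plus one π bond, giving a steric number of 3, so it is sp2.
C7: 2 σ bonds, plus two π bonds; 2 regions of electron density → sp.
C8 — 3 σ bonds, plus one π bond. Steric number 3, so sp2.

C1 sp3, C2 sp3, C3 sp3, C4 sp2, C5 sp2, C6 sp2, C7 sp, C8 sp2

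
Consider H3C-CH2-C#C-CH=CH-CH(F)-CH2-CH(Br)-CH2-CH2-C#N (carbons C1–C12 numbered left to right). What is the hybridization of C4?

C4 carries 2 σ bonds, plus two π bonds, giving a steric number of 2, so it is sp.

sp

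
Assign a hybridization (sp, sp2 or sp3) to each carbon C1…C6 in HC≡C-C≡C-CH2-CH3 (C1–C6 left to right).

C1 has 2 σ bonds, plus two π bonds: steric number 2 → sp.
C2 carries 2 σ bonds, plus two π bonds, giving a steric number of 2, so it is sp.
C3 is sp: 2 σ bonds, plus two π bonds, 2 electron-density regions.
C4: 2 σ bonds, plus two π bonds — 2 electron domains, sp.
C5 (4 σ bonds) has steric number 4: sp3.
C6 (4 σ bonds) has steric number 4: sp3.

C1 sp, C2 sp, C3 sp, C4 sp, C5 sp3, C6 sp3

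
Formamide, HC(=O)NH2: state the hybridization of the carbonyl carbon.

sp^2

The carbonyl carbon is sp2: 3 σ bonds, plus one π bond, 3 electron-density regions.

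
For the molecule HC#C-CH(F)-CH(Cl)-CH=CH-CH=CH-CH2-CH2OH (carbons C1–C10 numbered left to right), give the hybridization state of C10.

C10 is sp3: 4 σ bonds, 4 electron-density regions.

sp^3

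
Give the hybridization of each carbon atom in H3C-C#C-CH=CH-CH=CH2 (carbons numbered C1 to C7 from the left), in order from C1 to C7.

C1 has 4 σ bonds: steric number 4 → sp3.
C2 (2 σ bonds, plus two π bonds) has steric number 2: sp.
C3: 2 σ bonds, plus two π bonds — 2 electron domains, sp.
C4 carries 3 σ bonds, plus one π bond, giving a steric number of 3, so it is sp2.
C5 carries 3 σ bonds, plus one π bond, giving a steric number of 3, so it is sp2.
C6 — 3 σ bonds, plus one π bond. Steric number 3, so sp2.
C7: 3 σ bonds, plus one π bond — 3 electron domains, sp2.

C1 sp3, C2 sp, C3 sp, C4 sp2, C5 sp2, C6 sp2, C7 sp2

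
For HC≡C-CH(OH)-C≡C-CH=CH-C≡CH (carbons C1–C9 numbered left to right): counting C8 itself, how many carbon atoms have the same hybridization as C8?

6

C8 is sp (two π bonds).
C1: sp ✓
C2: sp ✓
C3: sp3
C4: sp ✓
C5: sp ✓
C6: sp2
C7: sp2
C8: sp ✓
C9: sp ✓
6 carbons are sp.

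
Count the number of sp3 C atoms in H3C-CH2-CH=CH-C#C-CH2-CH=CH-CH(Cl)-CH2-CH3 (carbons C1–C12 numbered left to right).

C1: sp3 ✓
C2: sp3 ✓
C3: sp2
C4: sp2
C5: sp
C6: sp
C7: sp3 ✓
C8: sp2
C9: sp2
C10: sp3 ✓
C11: sp3 ✓
C12: sp3 ✓
C1, C2, C7, C10, C11, C12 → 6 sp3 carbons.

6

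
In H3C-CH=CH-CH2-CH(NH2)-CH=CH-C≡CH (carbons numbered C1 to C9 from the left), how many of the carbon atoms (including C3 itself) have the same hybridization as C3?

4

C3 is sp2 (one π bond).
C1: sp3
C2: sp2 ✓
C3: sp2 ✓
C4: sp3
C5: sp3
C6: sp2 ✓
C7: sp2 ✓
C8: sp
C9: sp
4 carbons are sp2.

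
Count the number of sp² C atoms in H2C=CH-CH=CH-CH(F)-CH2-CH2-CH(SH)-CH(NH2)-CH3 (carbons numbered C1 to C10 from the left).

4

C1: sp2 ✓
C2: sp2 ✓
C3: sp2 ✓
C4: sp2 ✓
C5: sp3
C6: sp3
C7: sp3
C8: sp3
C9: sp3
C10: sp3
C1, C2, C3, C4 → 4 sp2 carbons.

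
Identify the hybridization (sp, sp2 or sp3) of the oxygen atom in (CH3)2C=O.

sp²

One σ bond + two lone pairs = steric number 3 → sp2.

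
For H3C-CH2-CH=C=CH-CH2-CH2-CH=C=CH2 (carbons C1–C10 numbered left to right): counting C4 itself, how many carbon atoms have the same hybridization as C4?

C4 is sp (two π bonds).
C1: sp3
C2: sp3
C3: sp2
C4: sp ✓
C5: sp2
C6: sp3
C7: sp3
C8: sp2
C9: sp ✓
C10: sp2
2 carbons are sp.

2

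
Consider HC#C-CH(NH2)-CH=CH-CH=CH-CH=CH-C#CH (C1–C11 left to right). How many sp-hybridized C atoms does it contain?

4

C1: sp ✓
C2: sp ✓
C3: sp3
C4: sp2
C5: sp2
C6: sp2
C7: sp2
C8: sp2
C9: sp2
C10: sp ✓
C11: sp ✓
C1, C2, C10, C11 → 4 sp carbons.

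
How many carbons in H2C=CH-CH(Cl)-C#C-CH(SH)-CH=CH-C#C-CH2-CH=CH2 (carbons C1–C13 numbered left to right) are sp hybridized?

C1: sp2
C2: sp2
C3: sp3
C4: sp ✓
C5: sp ✓
C6: sp3
C7: sp2
C8: sp2
C9: sp ✓
C10: sp ✓
C11: sp3
C12: sp2
C13: sp2
C4, C5, C9, C10 → 4 sp carbons.

4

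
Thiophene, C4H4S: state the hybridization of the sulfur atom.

Analogous to furan: one S lone pair in the aromatic π system, S is sp2.

sp^2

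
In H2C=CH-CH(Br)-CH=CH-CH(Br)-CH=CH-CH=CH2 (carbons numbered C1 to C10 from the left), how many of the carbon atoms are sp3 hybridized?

C1: sp2
C2: sp2
C3: sp3 ✓
C4: sp2
C5: sp2
C6: sp3 ✓
C7: sp2
C8: sp2
C9: sp2
C10: sp2
C3, C6 → 2 sp3 carbons.

2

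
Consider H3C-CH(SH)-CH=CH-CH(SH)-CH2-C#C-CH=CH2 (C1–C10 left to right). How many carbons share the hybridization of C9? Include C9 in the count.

4

C9 is sp2 (one π bond).
C1: sp3
C2: sp3
C3: sp2 ✓
C4: sp2 ✓
C5: sp3
C6: sp3
C7: sp
C8: sp
C9: sp2 ✓
C10: sp2 ✓
4 carbons are sp2.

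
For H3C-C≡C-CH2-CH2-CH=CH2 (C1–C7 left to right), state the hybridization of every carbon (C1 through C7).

C1 (4 σ bonds) has steric number 4: sp3.
C2: 2 σ bonds, plus two π bonds; 2 regions of electron density → sp.
C3 is sp: 2 σ bonds, plus two π bonds, 2 electron-density regions.
C4 carries 4 σ bonds, giving a steric number of 4, so it is sp3.
C5: 4 σ bonds; 4 regions of electron density → sp3.
C6 — 3 σ bonds, plus one π bond. Steric number 3, so sp2.
C7: 3 σ bonds, plus one π bond — 3 electron domains, sp2.

C1 sp3, C2 sp, C3 sp, C4 sp3, C5 sp3, C6 sp2, C7 sp2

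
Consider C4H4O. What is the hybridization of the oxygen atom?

One O lone pair is in the aromatic π system (p orbital), the other is in an sp2 hybrid in the ring plane; O has two σ bonds + one in-plane lone pair → sp2.

sp^2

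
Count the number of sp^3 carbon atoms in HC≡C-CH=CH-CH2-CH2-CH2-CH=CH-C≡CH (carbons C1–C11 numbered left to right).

3

C1: sp
C2: sp
C3: sp2
C4: sp2
C5: sp3 ✓
C6: sp3 ✓
C7: sp3 ✓
C8: sp2
C9: sp2
C10: sp
C11: sp
C5, C6, C7 → 3 sp3 carbons.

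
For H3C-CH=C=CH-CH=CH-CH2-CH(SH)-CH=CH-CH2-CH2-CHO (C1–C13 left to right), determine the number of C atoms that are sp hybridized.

C1: sp3
C2: sp2
C3: sp ✓
C4: sp2
C5: sp2
C6: sp2
C7: sp3
C8: sp3
C9: sp2
C10: sp2
C11: sp3
C12: sp3
C13: sp2
C3 → 1 sp carbon.

1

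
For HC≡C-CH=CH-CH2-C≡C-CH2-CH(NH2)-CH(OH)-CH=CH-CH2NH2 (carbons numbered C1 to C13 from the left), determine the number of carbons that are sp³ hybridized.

C1: sp
C2: sp
C3: sp2
C4: sp2
C5: sp3 ✓
C6: sp
C7: sp
C8: sp3 ✓
C9: sp3 ✓
C10: sp3 ✓
C11: sp2
C12: sp2
C13: sp3 ✓
C5, C8, C9, C10, C13 → 5 sp3 carbons.

5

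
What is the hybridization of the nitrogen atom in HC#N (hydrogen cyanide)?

The nitrogen atom is sp: 1 σ bond and 1 lone pair, plus two π bonds, 2 electron-density regions.

sp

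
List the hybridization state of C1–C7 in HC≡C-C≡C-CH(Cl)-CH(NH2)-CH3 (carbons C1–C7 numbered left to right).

C1 sp, C2 sp, C3 sp, C4 sp, C5 sp3, C6 sp3, C7 sp3

C1: 2 σ bonds, plus two π bonds; 2 regions of electron density → sp.
C2: 2 σ bonds, plus two π bonds; 2 regions of electron density → sp.
C3: 2 σ bonds, plus two π bonds — 2 electron domains, sp.
C4 carries 2 σ bonds, plus two π bonds, giving a steric number of 2, so it is sp.
C5: 4 σ bonds; 4 regions of electron density → sp3.
C6: 4 σ bonds — 4 electron domains, sp3.
C7 is sp3: 4 σ bonds, 4 electron-density regions.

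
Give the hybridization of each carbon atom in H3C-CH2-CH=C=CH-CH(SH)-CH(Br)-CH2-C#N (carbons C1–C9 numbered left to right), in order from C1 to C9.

C1 sp3, C2 sp3, C3 sp2, C4 sp, C5 sp2, C6 sp3, C7 sp3, C8 sp3, C9 sp

C1 carries 4 σ bonds, giving a steric number of 4, so it is sp3.
C2 has 4 σ bonds: steric number 4 → sp3.
C3 — 3 σ bonds, plus one π bond. Steric number 3, so sp2.
C4 carries 2 σ bonds, plus two π bonds, giving a steric number of 2, so it is sp.
C5 is sp2: 3 σ bonds, plus one π bond, 3 electron-density regions.
C6: 4 σ bonds — 4 electron domains, sp3.
C7 (4 σ bonds) has steric number 4: sp3.
C8 carries 4 σ bonds, giving a steric number of 4, so it is sp3.
C9 (2 σ bonds, plus two π bonds) has steric number 2: sp.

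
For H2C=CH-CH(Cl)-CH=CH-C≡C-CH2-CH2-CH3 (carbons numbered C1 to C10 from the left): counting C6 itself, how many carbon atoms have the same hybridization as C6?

2

C6 is sp (two π bonds).
C1: sp2
C2: sp2
C3: sp3
C4: sp2
C5: sp2
C6: sp ✓
C7: sp ✓
C8: sp3
C9: sp3
C10: sp3
2 carbons are sp.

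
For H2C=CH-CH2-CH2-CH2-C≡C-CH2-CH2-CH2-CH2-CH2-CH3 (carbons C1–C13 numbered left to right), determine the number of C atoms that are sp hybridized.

C1: sp2
C2: sp2
C3: sp3
C4: sp3
C5: sp3
C6: sp ✓
C7: sp ✓
C8: sp3
C9: sp3
C10: sp3
C11: sp3
C12: sp3
C13: sp3
C6, C7 → 2 sp carbons.

2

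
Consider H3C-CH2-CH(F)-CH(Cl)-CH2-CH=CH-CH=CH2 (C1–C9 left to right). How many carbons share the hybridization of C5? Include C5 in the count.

5

C5 is sp3 (only σ bonds).
C1: sp3 ✓
C2: sp3 ✓
C3: sp3 ✓
C4: sp3 ✓
C5: sp3 ✓
C6: sp2
C7: sp2
C8: sp2
C9: sp2
5 carbons are sp3.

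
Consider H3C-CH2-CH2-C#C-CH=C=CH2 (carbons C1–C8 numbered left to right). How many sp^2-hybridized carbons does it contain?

C1: sp3
C2: sp3
C3: sp3
C4: sp
C5: sp
C6: sp2 ✓
C7: sp
C8: sp2 ✓
C6, C8 → 2 sp2 carbons.

2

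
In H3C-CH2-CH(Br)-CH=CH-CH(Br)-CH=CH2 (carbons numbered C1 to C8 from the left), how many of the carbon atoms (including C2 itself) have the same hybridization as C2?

C2 is sp3 (only σ bonds).
C1: sp3 ✓
C2: sp3 ✓
C3: sp3 ✓
C4: sp2
C5: sp2
C6: sp3 ✓
C7: sp2
C8: sp2
4 carbons are sp3.

4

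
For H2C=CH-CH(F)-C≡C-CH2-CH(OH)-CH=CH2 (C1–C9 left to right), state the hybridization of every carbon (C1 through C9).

C1 carries 3 σ bonds, plus one π bond, giving a steric number of 3, so it is sp2.
C2 has 3 σ bonds, plus one π bond: steric number 3 → sp2.
C3 has 4 σ bonds: steric number 4 → sp3.
C4 is sp: 2 σ bonds, plus two π bonds, 2 electron-density regions.
C5: 2 σ bonds, plus two π bonds — 2 electron domains, sp.
C6 — 4 σ bonds. Steric number 4, so sp3.
C7: 4 σ bonds — 4 electron domains, sp3.
C8 — 3 σ bonds, plus one π bond. Steric number 3, so sp2.
C9: 3 σ bonds, plus one π bond — 3 electron domains, sp2.

C1 sp2, C2 sp2, C3 sp3, C4 sp, C5 sp, C6 sp3, C7 sp3, C8 sp2, C9 sp2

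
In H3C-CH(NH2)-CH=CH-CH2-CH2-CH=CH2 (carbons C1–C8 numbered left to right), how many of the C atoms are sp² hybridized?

C1: sp3
C2: sp3
C3: sp2 ✓
C4: sp2 ✓
C5: sp3
C6: sp3
C7: sp2 ✓
C8: sp2 ✓
C3, C4, C7, C8 → 4 sp2 carbons.

4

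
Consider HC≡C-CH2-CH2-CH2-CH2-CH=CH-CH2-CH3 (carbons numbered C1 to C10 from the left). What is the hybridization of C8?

sp2

C8 is sp2: 3 σ bonds, plus one π bond, 3 electron-density regions.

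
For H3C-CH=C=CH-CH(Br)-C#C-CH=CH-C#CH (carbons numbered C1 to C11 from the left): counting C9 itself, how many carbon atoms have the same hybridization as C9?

C9 is sp2 (one π bond).
C1: sp3
C2: sp2 ✓
C3: sp
C4: sp2 ✓
C5: sp3
C6: sp
C7: sp
C8: sp2 ✓
C9: sp2 ✓
C10: sp
C11: sp
4 carbons are sp2.

4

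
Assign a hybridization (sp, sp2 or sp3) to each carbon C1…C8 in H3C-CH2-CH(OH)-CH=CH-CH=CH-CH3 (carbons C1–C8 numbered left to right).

C1: 4 σ bonds; 4 regions of electron density → sp3.
C2 — 4 σ bonds. Steric number 4, so sp3.
C3 — 4 σ bonds. Steric number 4, so sp3.
C4: 3 σ bonds, plus one π bond — 3 electron domains, sp2.
C5: 3 σ bonds, plus one π bond — 3 electron domains, sp2.
C6 carries 3 σ bonds, plus one π bond, giving a steric number of 3, so it is sp2.
C7: 3 σ bonds, plus one π bond — 3 electron domains, sp2.
C8: 4 σ bonds — 4 electron domains, sp3.

C1 sp3, C2 sp3, C3 sp3, C4 sp2, C5 sp2, C6 sp2, C7 sp2, C8 sp3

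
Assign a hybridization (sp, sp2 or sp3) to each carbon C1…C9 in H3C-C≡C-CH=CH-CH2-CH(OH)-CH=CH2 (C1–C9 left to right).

C1 has 4 σ bonds: steric number 4 → sp3.
C2 carries 2 σ bonds, plus two π bonds, giving a steric number of 2, so it is sp.
C3 carries 2 σ bonds, plus two π bonds, giving a steric number of 2, so it is sp.
C4: 3 σ bonds, plus one π bond; 3 regions of electron density → sp2.
C5 is sp2: 3 σ bonds, plus one π bond, 3 electron-density regions.
C6: 4 σ bonds — 4 electron domains, sp3.
C7 is sp3: 4 σ bonds, 4 electron-density regions.
C8 carries 3 σ bonds, plus one π bond, giving a steric number of 3, so it is sp2.
C9: 3 σ bonds, plus one π bond; 3 regions of electron density → sp2.

C1 sp3, C2 sp, C3 sp, C4 sp2, C5 sp2, C6 sp3, C7 sp3, C8 sp2, C9 sp2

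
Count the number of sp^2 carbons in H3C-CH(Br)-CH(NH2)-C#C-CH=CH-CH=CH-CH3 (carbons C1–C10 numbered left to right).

4

C1: sp3
C2: sp3
C3: sp3
C4: sp
C5: sp
C6: sp2 ✓
C7: sp2 ✓
C8: sp2 ✓
C9: sp2 ✓
C10: sp3
C6, C7, C8, C9 → 4 sp2 carbons.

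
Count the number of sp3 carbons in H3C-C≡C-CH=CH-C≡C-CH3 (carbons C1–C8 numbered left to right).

2

C1: sp3 ✓
C2: sp
C3: sp
C4: sp2
C5: sp2
C6: sp
C7: sp
C8: sp3 ✓
C1, C8 → 2 sp3 carbons.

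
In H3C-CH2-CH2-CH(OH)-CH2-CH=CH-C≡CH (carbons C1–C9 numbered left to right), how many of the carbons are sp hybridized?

2

C1: sp3
C2: sp3
C3: sp3
C4: sp3
C5: sp3
C6: sp2
C7: sp2
C8: sp ✓
C9: sp ✓
C8, C9 → 2 sp carbons.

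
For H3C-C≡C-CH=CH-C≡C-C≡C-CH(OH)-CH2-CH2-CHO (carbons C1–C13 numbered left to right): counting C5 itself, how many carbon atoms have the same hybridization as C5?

3

C5 is sp2 (one π bond).
C1: sp3
C2: sp
C3: sp
C4: sp2 ✓
C5: sp2 ✓
C6: sp
C7: sp
C8: sp
C9: sp
C10: sp3
C11: sp3
C12: sp3
C13: sp2 ✓
3 carbons are sp2.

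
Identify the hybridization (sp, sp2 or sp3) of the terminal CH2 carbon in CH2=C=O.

The terminal CH2 carbon — 3 σ bonds, plus one π bond. Steric number 3, so sp2.

sp²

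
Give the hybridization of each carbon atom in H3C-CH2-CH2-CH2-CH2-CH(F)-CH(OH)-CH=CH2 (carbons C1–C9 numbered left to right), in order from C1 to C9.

C1 sp3, C2 sp3, C3 sp3, C4 sp3, C5 sp3, C6 sp3, C7 sp3, C8 sp2, C9 sp2

C1 is sp3: 4 σ bonds, 4 electron-density regions.
C2: 4 σ bonds; 4 regions of electron density → sp3.
C3 (4 σ bonds) has steric number 4: sp3.
C4: 4 σ bonds — 4 electron domains, sp3.
C5: 4 σ bonds; 4 regions of electron density → sp3.
C6 carries 4 σ bonds, giving a steric number of 4, so it is sp3.
C7 has 4 σ bonds: steric number 4 → sp3.
C8 — 3 σ bonds, plus one π bond. Steric number 3, so sp2.
C9 has 3 σ bonds, plus one π bond: steric number 3 → sp2.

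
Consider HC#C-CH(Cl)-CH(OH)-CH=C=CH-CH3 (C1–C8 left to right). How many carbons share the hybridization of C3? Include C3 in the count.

3

C3 is sp3 (only σ bonds).
C1: sp
C2: sp
C3: sp3 ✓
C4: sp3 ✓
C5: sp2
C6: sp
C7: sp2
C8: sp3 ✓
3 carbons are sp3.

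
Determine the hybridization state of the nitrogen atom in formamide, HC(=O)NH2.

Amide resonance delocalises the N lone pair; N is planar sp2.

sp2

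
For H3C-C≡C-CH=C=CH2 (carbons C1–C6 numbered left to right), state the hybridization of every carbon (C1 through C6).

C1 — 4 σ bonds. Steric number 4, so sp3.
C2: 2 σ bonds, plus two π bonds; 2 regions of electron density → sp.
C3 — 2 σ bonds, plus two π bonds. Steric number 2, so sp.
C4 carries 3 σ bonds, plus one π bond, giving a steric number of 3, so it is sp2.
C5: 2 σ bonds, plus two π bonds; 2 regions of electron density → sp.
C6: 3 σ bonds, plus one π bond — 3 electron domains, sp2.

C1 sp3, C2 sp, C3 sp, C4 sp2, C5 sp, C6 sp2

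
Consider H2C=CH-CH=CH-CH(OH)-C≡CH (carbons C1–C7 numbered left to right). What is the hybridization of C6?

C6 is sp: 2 σ bonds, plus two π bonds, 2 electron-density regions.

sp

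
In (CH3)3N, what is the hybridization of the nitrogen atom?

The nitrogen atom: 3 σ bonds and 1 lone pair; 4 regions of electron density → sp3.

sp³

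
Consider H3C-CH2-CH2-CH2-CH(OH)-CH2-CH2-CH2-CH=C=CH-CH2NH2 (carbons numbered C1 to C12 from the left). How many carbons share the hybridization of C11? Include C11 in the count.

C11 is sp2 (one π bond).
C1: sp3
C2: sp3
C3: sp3
C4: sp3
C5: sp3
C6: sp3
C7: sp3
C8: sp3
C9: sp2 ✓
C10: sp
C11: sp2 ✓
C12: sp3
2 carbons are sp2.

2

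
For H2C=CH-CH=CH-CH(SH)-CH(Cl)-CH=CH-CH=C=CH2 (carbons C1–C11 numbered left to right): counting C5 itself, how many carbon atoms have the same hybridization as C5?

C5 is sp3 (only σ bonds).
C1: sp2
C2: sp2
C3: sp2
C4: sp2
C5: sp3 ✓
C6: sp3 ✓
C7: sp2
C8: sp2
C9: sp2
C10: sp
C11: sp2
2 carbons are sp3.

2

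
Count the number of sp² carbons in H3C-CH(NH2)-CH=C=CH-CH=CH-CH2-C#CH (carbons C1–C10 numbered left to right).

4

C1: sp3
C2: sp3
C3: sp2 ✓
C4: sp
C5: sp2 ✓
C6: sp2 ✓
C7: sp2 ✓
C8: sp3
C9: sp
C10: sp
C3, C5, C6, C7 → 4 sp2 carbons.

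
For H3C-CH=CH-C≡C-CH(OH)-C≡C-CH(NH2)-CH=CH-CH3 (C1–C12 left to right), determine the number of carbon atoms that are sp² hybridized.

C1: sp3
C2: sp2 ✓
C3: sp2 ✓
C4: sp
C5: sp
C6: sp3
C7: sp
C8: sp
C9: sp3
C10: sp2 ✓
C11: sp2 ✓
C12: sp3
C2, C3, C10, C11 → 4 sp2 carbons.

4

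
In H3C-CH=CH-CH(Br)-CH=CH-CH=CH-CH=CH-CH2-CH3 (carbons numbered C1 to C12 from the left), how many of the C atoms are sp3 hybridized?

C1: sp3 ✓
C2: sp2
C3: sp2
C4: sp3 ✓
C5: sp2
C6: sp2
C7: sp2
C8: sp2
C9: sp2
C10: sp2
C11: sp3 ✓
C12: sp3 ✓
C1, C4, C11, C12 → 4 sp3 carbons.

4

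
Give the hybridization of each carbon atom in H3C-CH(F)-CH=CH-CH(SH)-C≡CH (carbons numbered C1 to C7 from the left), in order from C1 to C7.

C1 is sp3: 4 σ bonds, 4 electron-density regions.
C2 has 4 σ bonds: steric number 4 → sp3.
C3 is sp2: 3 σ bonds, plus one π bond, 3 electron-density regions.
C4: 3 σ bonds, plus one π bond — 3 electron domains, sp2.
C5 has 4 σ bonds: steric number 4 → sp3.
C6 is sp: 2 σ bonds, plus two π bonds, 2 electron-density regions.
C7 — 2 σ bonds, plus two π bonds. Steric number 2, so sp.

C1 sp3, C2 sp3, C3 sp2, C4 sp2, C5 sp3, C6 sp, C7 sp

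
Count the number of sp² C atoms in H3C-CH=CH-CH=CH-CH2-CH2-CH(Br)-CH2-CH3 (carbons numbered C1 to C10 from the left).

C1: sp3
C2: sp2 ✓
C3: sp2 ✓
C4: sp2 ✓
C5: sp2 ✓
C6: sp3
C7: sp3
C8: sp3
C9: sp3
C10: sp3
C2, C3, C4, C5 → 4 sp2 carbons.

4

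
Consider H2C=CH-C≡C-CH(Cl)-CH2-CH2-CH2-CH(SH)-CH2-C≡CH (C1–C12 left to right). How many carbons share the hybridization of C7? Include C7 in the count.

C7 is sp3 (only σ bonds).
C1: sp2
C2: sp2
C3: sp
C4: sp
C5: sp3 ✓
C6: sp3 ✓
C7: sp3 ✓
C8: sp3 ✓
C9: sp3 ✓
C10: sp3 ✓
C11: sp
C12: sp
6 carbons are sp3.

6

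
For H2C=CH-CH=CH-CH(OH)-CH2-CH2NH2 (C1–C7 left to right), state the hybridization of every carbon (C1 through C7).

C1 carries 3 σ bonds, plus one π bond, giving a steric number of 3, so it is sp2.
C2 (3 σ bonds, plus one π bond) has steric number 3: sp2.
C3 (3 σ bonds, plus one π bond) has steric number 3: sp2.
C4: 3 σ bonds, plus one π bond; 3 regions of electron density → sp2.
C5 carries 4 σ bonds, giving a steric number of 4, so it is sp3.
C6 has 4 σ bonds: steric number 4 → sp3.
C7 has 4 σ bonds: steric number 4 → sp3.

C1 sp2, C2 sp2, C3 sp2, C4 sp2, C5 sp3, C6 sp3, C7 sp3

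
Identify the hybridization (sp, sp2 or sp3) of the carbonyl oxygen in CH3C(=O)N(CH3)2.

The carbonyl oxygen carries 1 σ bond and 2 lone pairs, plus one π bond, giving a steric number of 3, so it is sp2.

sp^2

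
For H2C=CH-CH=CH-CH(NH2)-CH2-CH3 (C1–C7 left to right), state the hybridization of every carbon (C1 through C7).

C1 sp2, C2 sp2, C3 sp2, C4 sp2, C5 sp3, C6 sp3, C7 sp3

C1 is sp2: 3 σ bonds, plus one π bond, 3 electron-density regions.
C2 carries 3 σ bonds, plus one π bond, giving a steric number of 3, so it is sp2.
C3: 3 σ bonds, plus one π bond — 3 electron domains, sp2.
C4 carries 3 σ bonds, plus one π bond, giving a steric number of 3, so it is sp2.
C5 has 4 σ bonds: steric number 4 → sp3.
C6 (4 σ bonds) has steric number 4: sp3.
C7 is sp3: 4 σ bonds, 4 electron-density regions.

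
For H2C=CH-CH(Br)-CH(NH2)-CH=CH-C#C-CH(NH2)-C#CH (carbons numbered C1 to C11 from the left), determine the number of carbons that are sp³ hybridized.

3

C1: sp2
C2: sp2
C3: sp3 ✓
C4: sp3 ✓
C5: sp2
C6: sp2
C7: sp
C8: sp
C9: sp3 ✓
C10: sp
C11: sp
C3, C4, C9 → 3 sp3 carbons.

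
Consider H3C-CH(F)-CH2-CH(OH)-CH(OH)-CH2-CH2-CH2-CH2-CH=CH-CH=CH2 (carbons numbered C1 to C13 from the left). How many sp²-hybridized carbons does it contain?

C1: sp3
C2: sp3
C3: sp3
C4: sp3
C5: sp3
C6: sp3
C7: sp3
C8: sp3
C9: sp3
C10: sp2 ✓
C11: sp2 ✓
C12: sp2 ✓
C13: sp2 ✓
C10, C11, C12, C13 → 4 sp2 carbons.

4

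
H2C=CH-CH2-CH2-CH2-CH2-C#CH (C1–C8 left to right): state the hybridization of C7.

C7 carries 2 σ bonds, plus two π bonds, giving a steric number of 2, so it is sp.

sp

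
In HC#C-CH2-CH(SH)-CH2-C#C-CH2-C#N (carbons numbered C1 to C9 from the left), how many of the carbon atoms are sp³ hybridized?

4

C1: sp
C2: sp
C3: sp3 ✓
C4: sp3 ✓
C5: sp3 ✓
C6: sp
C7: sp
C8: sp3 ✓
C9: sp
C3, C4, C5, C8 → 4 sp3 carbons.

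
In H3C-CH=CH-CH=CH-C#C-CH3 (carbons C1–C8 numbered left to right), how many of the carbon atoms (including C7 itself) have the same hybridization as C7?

C7 is sp (two π bonds).
C1: sp3
C2: sp2
C3: sp2
C4: sp2
C5: sp2
C6: sp ✓
C7: sp ✓
C8: sp3
2 carbons are sp.

2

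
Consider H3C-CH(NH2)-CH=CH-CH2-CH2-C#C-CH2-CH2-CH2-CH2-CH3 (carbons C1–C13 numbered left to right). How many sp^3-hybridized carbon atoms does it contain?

C1: sp3 ✓
C2: sp3 ✓
C3: sp2
C4: sp2
C5: sp3 ✓
C6: sp3 ✓
C7: sp
C8: sp
C9: sp3 ✓
C10: sp3 ✓
C11: sp3 ✓
C12: sp3 ✓
C13: sp3 ✓
C1, C2, C5, C6, C9, C10, C11, C12, C13 → 9 sp3 carbons.

9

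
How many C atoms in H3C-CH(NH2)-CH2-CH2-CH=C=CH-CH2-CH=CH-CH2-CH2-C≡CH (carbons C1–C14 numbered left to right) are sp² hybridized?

C1: sp3
C2: sp3
C3: sp3
C4: sp3
C5: sp2 ✓
C6: sp
C7: sp2 ✓
C8: sp3
C9: sp2 ✓
C10: sp2 ✓
C11: sp3
C12: sp3
C13: sp
C14: sp
C5, C7, C9, C10 → 4 sp2 carbons.

4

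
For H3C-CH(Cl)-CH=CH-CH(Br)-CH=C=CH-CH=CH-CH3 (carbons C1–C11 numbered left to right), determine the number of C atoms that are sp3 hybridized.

C1: sp3 ✓
C2: sp3 ✓
C3: sp2
C4: sp2
C5: sp3 ✓
C6: sp2
C7: sp
C8: sp2
C9: sp2
C10: sp2
C11: sp3 ✓
C1, C2, C5, C11 → 4 sp3 carbons.

4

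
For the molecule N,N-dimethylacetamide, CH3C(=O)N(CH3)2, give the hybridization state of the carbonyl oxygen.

sp2

The carbonyl oxygen: 1 σ bond and 2 lone pairs, plus one π bond; 3 regions of electron density → sp2.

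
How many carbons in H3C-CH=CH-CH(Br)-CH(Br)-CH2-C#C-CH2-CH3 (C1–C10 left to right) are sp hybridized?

2

C1: sp3
C2: sp2
C3: sp2
C4: sp3
C5: sp3
C6: sp3
C7: sp ✓
C8: sp ✓
C9: sp3
C10: sp3
C7, C8 → 2 sp carbons.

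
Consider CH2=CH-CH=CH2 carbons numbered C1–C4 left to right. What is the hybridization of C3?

C3 — 3 σ bonds, plus one π bond. Steric number 3, so sp2.

sp2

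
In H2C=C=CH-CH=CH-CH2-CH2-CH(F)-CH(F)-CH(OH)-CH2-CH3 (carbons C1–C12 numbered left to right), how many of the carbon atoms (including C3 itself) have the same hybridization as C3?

C3 is sp2 (one π bond).
C1: sp2 ✓
C2: sp
C3: sp2 ✓
C4: sp2 ✓
C5: sp2 ✓
C6: sp3
C7: sp3
C8: sp3
C9: sp3
C10: sp3
C11: sp3
C12: sp3
4 carbons are sp2.

4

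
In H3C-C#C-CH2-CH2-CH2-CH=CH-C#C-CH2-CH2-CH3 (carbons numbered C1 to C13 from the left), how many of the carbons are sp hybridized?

4

C1: sp3
C2: sp ✓
C3: sp ✓
C4: sp3
C5: sp3
C6: sp3
C7: sp2
C8: sp2
C9: sp ✓
C10: sp ✓
C11: sp3
C12: sp3
C13: sp3
C2, C3, C9, C10 → 4 sp carbons.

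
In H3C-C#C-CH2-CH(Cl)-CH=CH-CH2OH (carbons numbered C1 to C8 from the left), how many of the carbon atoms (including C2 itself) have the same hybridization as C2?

2

C2 is sp (two π bonds).
C1: sp3
C2: sp ✓
C3: sp ✓
C4: sp3
C5: sp3
C6: sp2
C7: sp2
C8: sp3
2 carbons are sp.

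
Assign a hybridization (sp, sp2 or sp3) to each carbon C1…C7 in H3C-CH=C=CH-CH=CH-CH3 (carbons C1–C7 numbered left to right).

C1 (4 σ bonds) has steric number 4: sp3.
C2 — 3 σ bonds, plus one π bond. Steric number 3, so sp2.
C3: 2 σ bonds, plus two π bonds — 2 electron domains, sp.
C4 (3 σ bonds, plus one π bond) has steric number 3: sp2.
C5 carries 3 σ bonds, plus one π bond, giving a steric number of 3, so it is sp2.
C6: 3 σ bonds, plus one π bond — 3 electron domains, sp2.
C7 (4 σ bonds) has steric number 4: sp3.

C1 sp3, C2 sp2, C3 sp, C4 sp2, C5 sp2, C6 sp2, C7 sp3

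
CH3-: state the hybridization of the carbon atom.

Three σ bonds + one lone pair = steric number 4 → sp3, pyramidal.

sp^3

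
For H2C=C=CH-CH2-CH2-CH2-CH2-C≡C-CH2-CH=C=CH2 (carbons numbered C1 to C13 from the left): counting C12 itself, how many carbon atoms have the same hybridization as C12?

C12 is sp (two π bonds).
C1: sp2
C2: sp ✓
C3: sp2
C4: sp3
C5: sp3
C6: sp3
C7: sp3
C8: sp ✓
C9: sp ✓
C10: sp3
C11: sp2
C12: sp ✓
C13: sp2
4 carbons are sp.

4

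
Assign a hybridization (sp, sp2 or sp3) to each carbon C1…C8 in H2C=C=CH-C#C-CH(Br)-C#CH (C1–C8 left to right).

C1 — 3 σ bonds, plus one π bond. Steric number 3, so sp2.
C2 — 2 σ bonds, plus two π bonds. Steric number 2, so sp.
C3 carries 3 σ bonds, plus one π bond, giving a steric number of 3, so it is sp2.
C4: 2 σ bonds, plus two π bonds; 2 regions of electron density → sp.
C5: 2 σ bonds, plus two π bonds; 2 regions of electron density → sp.
C6: 4 σ bonds; 4 regions of electron density → sp3.
C7 — 2 σ bonds, plus two π bonds. Steric number 2, so sp.
C8: 2 σ bonds, plus two π bonds; 2 regions of electron density → sp.

C1 sp2, C2 sp, C3 sp2, C4 sp, C5 sp, C6 sp3, C7 sp, C8 sp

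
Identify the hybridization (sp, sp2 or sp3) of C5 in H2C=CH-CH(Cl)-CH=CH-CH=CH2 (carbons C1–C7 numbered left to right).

C5: 3 σ bonds, plus one π bond; 3 regions of electron density → sp2.

sp^2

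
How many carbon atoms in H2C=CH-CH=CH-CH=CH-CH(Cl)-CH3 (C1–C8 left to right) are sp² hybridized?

C1: sp2 ✓
C2: sp2 ✓
C3: sp2 ✓
C4: sp2 ✓
C5: sp2 ✓
C6: sp2 ✓
C7: sp3
C8: sp3
C1, C2, C3, C4, C5, C6 → 6 sp2 carbons.

6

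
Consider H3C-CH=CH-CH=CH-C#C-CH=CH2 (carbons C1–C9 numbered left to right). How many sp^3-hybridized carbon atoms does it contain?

1

C1: sp3 ✓
C2: sp2
C3: sp2
C4: sp2
C5: sp2
C6: sp
C7: sp
C8: sp2
C9: sp2
C1 → 1 sp3 carbon.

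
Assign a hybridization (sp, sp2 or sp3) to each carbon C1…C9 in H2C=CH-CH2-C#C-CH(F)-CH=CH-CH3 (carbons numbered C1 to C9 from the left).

C1 sp2, C2 sp2, C3 sp3, C4 sp, C5 sp, C6 sp3, C7 sp2, C8 sp2, C9 sp3

C1: 3 σ bonds, plus one π bond — 3 electron domains, sp2.
C2: 3 σ bonds, plus one π bond; 3 regions of electron density → sp2.
C3 carries 4 σ bonds, giving a steric number of 4, so it is sp3.
C4 is sp: 2 σ bonds, plus two π bonds, 2 electron-density regions.
C5 has 2 σ bonds, plus two π bonds: steric number 2 → sp.
C6 is sp3: 4 σ bonds, 4 electron-density regions.
C7 — 3 σ bonds, plus one π bond. Steric number 3, so sp2.
C8 — 3 σ bonds, plus one π bond. Steric number 3, so sp2.
C9 carries 4 σ bonds, giving a steric number of 4, so it is sp3.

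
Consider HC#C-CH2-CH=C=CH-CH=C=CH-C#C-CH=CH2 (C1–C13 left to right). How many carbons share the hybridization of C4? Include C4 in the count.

C4 is sp2 (one π bond).
C1: sp
C2: sp
C3: sp3
C4: sp2 ✓
C5: sp
C6: sp2 ✓
C7: sp2 ✓
C8: sp
C9: sp2 ✓
C10: sp
C11: sp
C12: sp2 ✓
C13: sp2 ✓
6 carbons are sp2.

6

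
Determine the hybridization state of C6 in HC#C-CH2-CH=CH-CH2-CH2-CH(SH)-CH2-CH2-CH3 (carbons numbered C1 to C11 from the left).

sp3

C6 has 4 σ bonds: steric number 4 → sp3.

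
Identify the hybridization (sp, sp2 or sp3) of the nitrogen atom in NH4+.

sp³

Four σ bonds, no lone pair → sp3, tetrahedral.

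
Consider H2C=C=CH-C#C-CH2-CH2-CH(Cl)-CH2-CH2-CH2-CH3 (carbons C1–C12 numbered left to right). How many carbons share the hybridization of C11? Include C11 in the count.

7

C11 is sp3 (only σ bonds).
C1: sp2
C2: sp
C3: sp2
C4: sp
C5: sp
C6: sp3 ✓
C7: sp3 ✓
C8: sp3 ✓
C9: sp3 ✓
C10: sp3 ✓
C11: sp3 ✓
C12: sp3 ✓
7 carbons are sp3.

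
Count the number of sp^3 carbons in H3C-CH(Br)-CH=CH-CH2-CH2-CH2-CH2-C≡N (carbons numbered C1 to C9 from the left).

C1: sp3 ✓
C2: sp3 ✓
C3: sp2
C4: sp2
C5: sp3 ✓
C6: sp3 ✓
C7: sp3 ✓
C8: sp3 ✓
C9: sp
C1, C2, C5, C6, C7, C8 → 6 sp3 carbons.

6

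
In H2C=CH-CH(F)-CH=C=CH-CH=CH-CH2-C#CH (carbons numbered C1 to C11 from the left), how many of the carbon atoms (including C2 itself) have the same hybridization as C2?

6

C2 is sp2 (one π bond).
C1: sp2 ✓
C2: sp2 ✓
C3: sp3
C4: sp2 ✓
C5: sp
C6: sp2 ✓
C7: sp2 ✓
C8: sp2 ✓
C9: sp3
C10: sp
C11: sp
6 carbons are sp2.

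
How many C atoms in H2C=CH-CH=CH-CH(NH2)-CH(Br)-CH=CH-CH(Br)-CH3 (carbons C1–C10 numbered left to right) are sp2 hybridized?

6

C1: sp2 ✓
C2: sp2 ✓
C3: sp2 ✓
C4: sp2 ✓
C5: sp3
C6: sp3
C7: sp2 ✓
C8: sp2 ✓
C9: sp3
C10: sp3
C1, C2, C3, C4, C7, C8 → 6 sp2 carbons.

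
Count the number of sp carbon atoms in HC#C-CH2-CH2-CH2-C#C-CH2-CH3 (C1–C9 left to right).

4

C1: sp ✓
C2: sp ✓
C3: sp3
C4: sp3
C5: sp3
C6: sp ✓
C7: sp ✓
C8: sp3
C9: sp3
C1, C2, C6, C7 → 4 sp carbons.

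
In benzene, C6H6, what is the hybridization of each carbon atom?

sp2

Every ring carbon has three σ bonds and contributes one p electron to the aromatic π system.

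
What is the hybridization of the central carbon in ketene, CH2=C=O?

The central carbon has 2 σ bonds, plus two π bonds: steric number 2 → sp.

sp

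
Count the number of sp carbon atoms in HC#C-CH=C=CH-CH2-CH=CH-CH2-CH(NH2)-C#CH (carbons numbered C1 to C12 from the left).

5

C1: sp ✓
C2: sp ✓
C3: sp2
C4: sp ✓
C5: sp2
C6: sp3
C7: sp2
C8: sp2
C9: sp3
C10: sp3
C11: sp ✓
C12: sp ✓
C1, C2, C4, C11, C12 → 5 sp carbons.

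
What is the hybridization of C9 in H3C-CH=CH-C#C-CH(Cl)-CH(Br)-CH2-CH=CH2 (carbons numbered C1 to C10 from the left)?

C9: 3 σ bonds, plus one π bond; 3 regions of electron density → sp2.

sp2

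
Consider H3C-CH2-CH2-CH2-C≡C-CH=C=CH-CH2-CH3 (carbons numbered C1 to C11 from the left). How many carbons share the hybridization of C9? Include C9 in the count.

2

C9 is sp2 (one π bond).
C1: sp3
C2: sp3
C3: sp3
C4: sp3
C5: sp
C6: sp
C7: sp2 ✓
C8: sp
C9: sp2 ✓
C10: sp3
C11: sp3
2 carbons are sp2.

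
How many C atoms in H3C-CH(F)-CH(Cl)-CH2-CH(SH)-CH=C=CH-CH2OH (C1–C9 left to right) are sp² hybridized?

2

C1: sp3
C2: sp3
C3: sp3
C4: sp3
C5: sp3
C6: sp2 ✓
C7: sp
C8: sp2 ✓
C9: sp3
C6, C8 → 2 sp2 carbons.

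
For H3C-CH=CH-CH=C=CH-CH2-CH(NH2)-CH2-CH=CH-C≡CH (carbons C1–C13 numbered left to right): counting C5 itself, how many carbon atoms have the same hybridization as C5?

3

C5 is sp (two π bonds).
C1: sp3
C2: sp2
C3: sp2
C4: sp2
C5: sp ✓
C6: sp2
C7: sp3
C8: sp3
C9: sp3
C10: sp2
C11: sp2
C12: sp ✓
C13: sp ✓
3 carbons are sp.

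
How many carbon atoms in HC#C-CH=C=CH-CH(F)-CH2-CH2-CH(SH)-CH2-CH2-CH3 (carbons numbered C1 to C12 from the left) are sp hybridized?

3

C1: sp ✓
C2: sp ✓
C3: sp2
C4: sp ✓
C5: sp2
C6: sp3
C7: sp3
C8: sp3
C9: sp3
C10: sp3
C11: sp3
C12: sp3
C1, C2, C4 → 3 sp carbons.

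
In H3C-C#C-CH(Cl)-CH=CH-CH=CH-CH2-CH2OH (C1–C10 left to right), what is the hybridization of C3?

C3 (2 σ bonds, plus two π bonds) has steric number 2: sp.

sp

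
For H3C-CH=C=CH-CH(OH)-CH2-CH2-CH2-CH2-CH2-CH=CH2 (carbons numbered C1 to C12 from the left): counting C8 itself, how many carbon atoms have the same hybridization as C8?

C8 is sp3 (only σ bonds).
C1: sp3 ✓
C2: sp2
C3: sp
C4: sp2
C5: sp3 ✓
C6: sp3 ✓
C7: sp3 ✓
C8: sp3 ✓
C9: sp3 ✓
C10: sp3 ✓
C11: sp2
C12: sp2
7 carbons are sp3.

7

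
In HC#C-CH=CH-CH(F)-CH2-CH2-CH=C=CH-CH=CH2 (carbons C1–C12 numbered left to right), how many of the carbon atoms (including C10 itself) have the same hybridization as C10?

6

C10 is sp2 (one π bond).
C1: sp
C2: sp
C3: sp2 ✓
C4: sp2 ✓
C5: sp3
C6: sp3
C7: sp3
C8: sp2 ✓
C9: sp
C10: sp2 ✓
C11: sp2 ✓
C12: sp2 ✓
6 carbons are sp2.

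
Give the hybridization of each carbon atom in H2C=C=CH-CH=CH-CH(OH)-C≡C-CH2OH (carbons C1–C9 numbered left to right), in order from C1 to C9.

C1 sp2, C2 sp, C3 sp2, C4 sp2, C5 sp2, C6 sp3, C7 sp, C8 sp, C9 sp3

C1: 3 σ bonds, plus one π bond — 3 electron domains, sp2.
C2: 2 σ bonds, plus two π bonds; 2 regions of electron density → sp.
C3 — 3 σ bonds, plus one π bond. Steric number 3, so sp2.
C4 — 3 σ bonds, plus one π bond. Steric number 3, so sp2.
C5 — 3 σ bonds, plus one π bond. Steric number 3, so sp2.
C6: 4 σ bonds; 4 regions of electron density → sp3.
C7: 2 σ bonds, plus two π bonds — 2 electron domains, sp.
C8: 2 σ bonds, plus two π bonds; 2 regions of electron density → sp.
C9: 4 σ bonds; 4 regions of electron density → sp3.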